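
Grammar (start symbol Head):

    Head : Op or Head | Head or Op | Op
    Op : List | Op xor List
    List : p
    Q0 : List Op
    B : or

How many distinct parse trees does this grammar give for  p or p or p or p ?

Parse trees for p or p or p or p:
  [Head [Op [List p]] or [Head [Op [List p]] or [Head [Op [List p]] or [Head [Op [List p]]]]]]
  [Head [Op [List p]] or [Head [Op [List p]] or [Head [Head [Op [List p]]] or [Op [List p]]]]]
  [Head [Op [List p]] or [Head [Head [Op [List p]] or [Head [Op [List p]]]] or [Op [List p]]]]
  [Head [Op [List p]] or [Head [Head [Head [Op [List p]]] or [Op [List p]]] or [Op [List p]]]]
  [Head [Head [Op [List p]] or [Head [Op [List p]] or [Head [Op [List p]]]]] or [Op [List p]]]
  [Head [Head [Op [List p]] or [Head [Head [Op [List p]]] or [Op [List p]]]] or [Op [List p]]]
  [Head [Head [Head [Op [List p]] or [Head [Op [List p]]]] or [Op [List p]]] or [Op [List p]]]
  [Head [Head [Head [Head [Op [List p]]] or [Op [List p]]] or [Op [List p]]] or [Op [List p]]]

8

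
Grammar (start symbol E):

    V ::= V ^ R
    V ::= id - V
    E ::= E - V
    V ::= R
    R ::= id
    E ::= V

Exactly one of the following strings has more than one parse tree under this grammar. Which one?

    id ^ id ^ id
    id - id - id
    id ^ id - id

id ^ id ^ id: 1 tree
id - id - id: 4 trees
id ^ id - id: 1 tree

id - id - id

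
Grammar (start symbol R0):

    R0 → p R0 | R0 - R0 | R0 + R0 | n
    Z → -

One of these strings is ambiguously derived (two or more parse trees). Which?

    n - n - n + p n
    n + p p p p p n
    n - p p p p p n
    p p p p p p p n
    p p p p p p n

n - n - n + p n

n - n - n + p n: 5 trees
n + p p p p p n: 1 tree
n - p p p p p n: 1 tree
p p p p p p p n: 1 tree
p p p p p p n: 1 tree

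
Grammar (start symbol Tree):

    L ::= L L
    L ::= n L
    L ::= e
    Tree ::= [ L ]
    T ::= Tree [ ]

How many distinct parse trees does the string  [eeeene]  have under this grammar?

14

Parse trees for [eeeene] (showing first 6 of 14):
  [Tree [ [L [L e] [L [L e] [L [L e] [L [L e] [L n [L e]]]]]] ]]
  [Tree [ [L [L e] [L [L e] [L [L [L e] [L e]] [L n [L e]]]]] ]]
  [Tree [ [L [L e] [L [L [L e] [L e]] [L [L e] [L n [L e]]]]] ]]
  [Tree [ [L [L e] [L [L [L e] [L [L e] [L e]]] [L n [L e]]]] ]]
  [Tree [ [L [L e] [L [L [L [L e] [L e]] [L e]] [L n [L e]]]] ]]
  [Tree [ [L [L [L e] [L e]] [L [L e] [L [L e] [L n [L e]]]]] ]]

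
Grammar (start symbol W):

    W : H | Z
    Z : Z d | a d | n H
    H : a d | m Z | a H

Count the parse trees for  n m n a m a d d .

Parse trees for n m n a m a d d:
  [W [Z [Z n [H m [Z n [H a [H m [Z a d]]]]]] d]]
  [W [Z n [H m [Z [Z n [H a [H m [Z a d]]]] d]]]]
  [W [Z n [H m [Z n [H a [H m [Z [Z a d] d]]]]]]]

3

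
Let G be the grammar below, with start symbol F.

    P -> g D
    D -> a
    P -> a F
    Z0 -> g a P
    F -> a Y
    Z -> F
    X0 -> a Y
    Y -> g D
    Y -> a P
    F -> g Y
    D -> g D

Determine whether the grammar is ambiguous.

Only F, Y, P, D are reachable from F; ignoring the rest: Restricted to the reachable nonterminals, every rule has the form A → t or A → t B, and no two rules for the same A share a first terminal. The grammar encodes a DFA — one run per string.

Unambiguous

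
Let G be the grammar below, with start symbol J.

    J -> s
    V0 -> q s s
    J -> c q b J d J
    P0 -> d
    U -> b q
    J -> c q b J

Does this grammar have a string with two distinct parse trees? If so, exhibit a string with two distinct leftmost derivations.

Witness: c q b c q b s d s

Derivation 1: J ⇒ c q b J d J ⇒ c q b c q b J d J ⇒ c q b c q b s d J ⇒ c q b c q b s d s
Derivation 2: J ⇒ c q b J ⇒ c q b c q b J d J ⇒ c q b c q b s d J ⇒ c q b c q b s d s

Two distinct leftmost derivations for the same string.

Ambiguous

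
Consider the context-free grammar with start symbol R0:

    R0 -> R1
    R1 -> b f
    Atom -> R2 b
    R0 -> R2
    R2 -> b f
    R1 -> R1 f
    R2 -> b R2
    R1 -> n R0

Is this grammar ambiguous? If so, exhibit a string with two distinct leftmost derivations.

Witness: b f

Derivation 1: R0 ⇒ R1 ⇒ b f
Derivation 2: R0 ⇒ R2 ⇒ b f

Two distinct leftmost derivations for the same string.

Ambiguous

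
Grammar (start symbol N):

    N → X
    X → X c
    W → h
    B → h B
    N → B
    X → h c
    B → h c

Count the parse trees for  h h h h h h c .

1

Parse trees for h h h h h h c:
  [N [B h [B h [B h [B h [B h [B h c]]]]]]]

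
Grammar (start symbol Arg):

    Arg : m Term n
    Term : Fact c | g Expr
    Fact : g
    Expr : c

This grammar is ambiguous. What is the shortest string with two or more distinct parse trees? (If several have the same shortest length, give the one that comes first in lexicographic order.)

length 4: m g c n has 2 parse trees

Two derivations of m g c n:
  Arg ⇒ m Term n ⇒ m Fact c n ⇒ m g c n
  Arg ⇒ m Term n ⇒ m g Expr n ⇒ m g c n

m g c n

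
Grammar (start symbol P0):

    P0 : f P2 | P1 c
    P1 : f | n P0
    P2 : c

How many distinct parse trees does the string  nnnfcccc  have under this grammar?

Parse trees for nnnfcccc:
  [P0 [P1 n [P0 [P1 n [P0 [P1 n [P0 f [P2 c]]] c]] c]] c]
  [P0 [P1 n [P0 [P1 n [P0 [P1 n [P0 [P1 f] c]] c]] c]] c]

2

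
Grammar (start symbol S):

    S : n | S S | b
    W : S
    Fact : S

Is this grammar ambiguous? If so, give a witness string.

Witness: b b b

Derivation 1: S ⇒ S S ⇒ S S S ⇒ b S S ⇒ b b S ⇒ b b b
Derivation 2: S ⇒ S S ⇒ b S ⇒ b S S ⇒ b b S ⇒ b b b

Two distinct leftmost derivations for the same string.

Ambiguous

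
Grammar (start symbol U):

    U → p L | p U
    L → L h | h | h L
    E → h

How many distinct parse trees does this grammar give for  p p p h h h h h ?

Parse trees for p p p h h h h h (showing first 6 of 16):
  [U p [U p [U p [L [L [L [L [L h] h] h] h] h]]]]
  [U p [U p [U p [L [L [L [L h [L h]] h] h] h]]]]
  [U p [U p [U p [L [L [L h [L [L h] h]] h] h]]]]
  [U p [U p [U p [L [L [L h [L h [L h]]] h] h]]]]
  [U p [U p [U p [L [L h [L [L [L h] h] h]] h]]]]
  [U p [U p [U p [L [L h [L [L h [L h]] h]] h]]]]

16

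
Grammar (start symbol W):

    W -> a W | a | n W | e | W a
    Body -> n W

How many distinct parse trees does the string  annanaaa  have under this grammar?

Parse trees for annanaaa (showing first 6 of 29):
  [W a [W n [W n [W a [W n [W a [W a [W a]]]]]]]]
  [W a [W n [W n [W a [W n [W a [W [W a] a]]]]]]]
  [W a [W n [W n [W a [W n [W [W a [W a]] a]]]]]]
  [W a [W n [W n [W a [W n [W [W [W a] a] a]]]]]]
  [W a [W n [W n [W a [W [W n [W a [W a]]] a]]]]]
  [W a [W n [W n [W a [W [W n [W [W a] a]] a]]]]]

29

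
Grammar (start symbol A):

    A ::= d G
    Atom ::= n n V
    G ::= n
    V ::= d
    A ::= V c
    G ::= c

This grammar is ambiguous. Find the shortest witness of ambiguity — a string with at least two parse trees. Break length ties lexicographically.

d c

length 2: d c has 2 parse trees

Two derivations of d c:
  A ⇒ d G ⇒ d c
  A ⇒ V c ⇒ d c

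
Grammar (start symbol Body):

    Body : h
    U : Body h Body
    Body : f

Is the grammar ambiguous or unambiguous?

Unambiguous

(U is unreachable from Body, so its rules don't affect L(Body).) Restricted to the reachable nonterminals, every rule has the form A → t or A → t B, and no two rules for the same A share a first terminal. The grammar encodes a DFA — one run per string.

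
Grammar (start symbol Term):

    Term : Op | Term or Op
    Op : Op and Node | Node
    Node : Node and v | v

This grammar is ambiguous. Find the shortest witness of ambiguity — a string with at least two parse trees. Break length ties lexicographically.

v and v

length 1: no string has ≥2 trees
length 3: v and v has 2 parse trees

Two derivations of v and v:
  Term ⇒ Op ⇒ Op and Node ⇒ Node and Node ⇒ v and Node ⇒ v and v
  Term ⇒ Op ⇒ Node ⇒ Node and v ⇒ v and v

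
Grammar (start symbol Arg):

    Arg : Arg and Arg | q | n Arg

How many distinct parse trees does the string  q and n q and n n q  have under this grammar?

3

Parse trees for q and n q and n n q:
  [Arg [Arg q] and [Arg [Arg n [Arg q]] and [Arg n [Arg n [Arg q]]]]]
  [Arg [Arg q] and [Arg n [Arg [Arg q] and [Arg n [Arg n [Arg q]]]]]]
  [Arg [Arg [Arg q] and [Arg n [Arg q]]] and [Arg n [Arg n [Arg q]]]]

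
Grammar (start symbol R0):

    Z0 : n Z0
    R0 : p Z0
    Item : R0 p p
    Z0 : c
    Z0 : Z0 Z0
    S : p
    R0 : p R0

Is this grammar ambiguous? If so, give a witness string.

Ambiguous

Witness: p c c c

Derivation 1: R0 ⇒ p Z0 ⇒ p Z0 Z0 ⇒ p c Z0 ⇒ p c Z0 Z0 ⇒ p c c Z0 ⇒ p c c c
Derivation 2: R0 ⇒ p Z0 ⇒ p Z0 Z0 ⇒ p Z0 Z0 Z0 ⇒ p c Z0 Z0 ⇒ p c c Z0 ⇒ p c c c

Two distinct leftmost derivations for the same string.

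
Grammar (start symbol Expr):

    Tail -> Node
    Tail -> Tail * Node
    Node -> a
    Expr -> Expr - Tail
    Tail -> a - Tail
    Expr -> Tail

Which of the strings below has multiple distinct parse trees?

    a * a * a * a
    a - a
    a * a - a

a - a

a * a * a * a: 1 tree
a - a: 2 trees
a * a - a: 1 tree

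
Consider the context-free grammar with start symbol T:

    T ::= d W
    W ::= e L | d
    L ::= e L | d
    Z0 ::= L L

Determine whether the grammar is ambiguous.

(Z0 is unreachable from T, so its rules don't affect L(T).) The reachable rules are right-linear with at most one rule per (nonterminal, next-terminal) pair. Each input token forces the next rule, so parsing is deterministic.

Unambiguous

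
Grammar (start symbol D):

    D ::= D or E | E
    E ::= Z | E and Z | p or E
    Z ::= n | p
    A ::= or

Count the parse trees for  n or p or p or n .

Parse trees for n or p or p or n:
  [D [D [E [Z n]]] or [E p or [E p or [E [Z n]]]]]
  [D [D [D [E [Z n]]] or [E [Z p]]] or [E p or [E [Z n]]]]
  [D [D [D [E [Z n]]] or [E p or [E [Z p]]]] or [E [Z n]]]
  [D [D [D [D [E [Z n]]] or [E [Z p]]] or [E [Z p]]] or [E [Z n]]]

4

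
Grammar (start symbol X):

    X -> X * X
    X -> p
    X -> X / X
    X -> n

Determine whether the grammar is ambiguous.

Witness: n * n * n

Derivation 1: X ⇒ X * X ⇒ X * X * X ⇒ n * X * X ⇒ n * n * X ⇒ n * n * n
Derivation 2: X ⇒ X * X ⇒ n * X ⇒ n * X * X ⇒ n * n * X ⇒ n * n * n

Two distinct leftmost derivations for the same string.

Ambiguous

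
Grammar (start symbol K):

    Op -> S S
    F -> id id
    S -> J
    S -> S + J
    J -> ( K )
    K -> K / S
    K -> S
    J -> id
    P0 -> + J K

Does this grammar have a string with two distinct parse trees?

Unambiguous

Only K, S, J are reachable from K; ignoring the rest: K → K / S | S  ;  S → S + J | J  — a left-associative chain with J at the bottom. Each string factors uniquely by precedence.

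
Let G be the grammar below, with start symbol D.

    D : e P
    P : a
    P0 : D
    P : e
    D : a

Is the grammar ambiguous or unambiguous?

(P0 is unreachable from D, so its rules don't affect L(D).) The reachable rules are right-linear with at most one rule per (nonterminal, next-terminal) pair. Each input token forces the next rule, so parsing is deterministic.

Unambiguous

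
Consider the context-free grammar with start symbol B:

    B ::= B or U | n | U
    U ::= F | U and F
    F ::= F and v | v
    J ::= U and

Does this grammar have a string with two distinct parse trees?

Ambiguous

Witness: v and v

Derivation 1: B ⇒ U ⇒ F ⇒ F and v ⇒ v and v
Derivation 2: B ⇒ U ⇒ U and F ⇒ F and F ⇒ v and F ⇒ v and v

Two distinct leftmost derivations for the same string.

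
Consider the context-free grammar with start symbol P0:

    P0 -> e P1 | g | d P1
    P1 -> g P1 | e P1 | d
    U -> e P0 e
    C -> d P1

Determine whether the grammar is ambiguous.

Unambiguous

(U, C are unreachable from P0, so their rules don't affect L(P0).) Each reachable nonterminal has at most one production per leading terminal, and all productions are right-linear; the derivation is determined token-by-token.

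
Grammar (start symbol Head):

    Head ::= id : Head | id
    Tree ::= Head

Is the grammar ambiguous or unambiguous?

(Tree is unreachable from Head, so its rules don't affect L(Head).) The reachable grammar is A → atom sep A | atom. Each atom is followed by either the separator (recurse) or end-of-string (stop) — no choice point.

Unambiguous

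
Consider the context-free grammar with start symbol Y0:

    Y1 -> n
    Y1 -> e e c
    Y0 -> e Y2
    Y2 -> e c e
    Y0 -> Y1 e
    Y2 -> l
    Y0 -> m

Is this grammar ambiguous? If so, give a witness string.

Witness: e e c e

Derivation 1: Y0 ⇒ e Y2 ⇒ e e c e
Derivation 2: Y0 ⇒ Y1 e ⇒ e e c e

Two distinct leftmost derivations for the same string.

Ambiguous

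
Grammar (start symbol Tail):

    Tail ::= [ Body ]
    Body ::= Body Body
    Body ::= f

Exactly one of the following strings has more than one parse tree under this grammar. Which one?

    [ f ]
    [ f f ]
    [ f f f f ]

[ f ]: 1 tree
[ f f ]: 1 tree
[ f f f f ]: 5 trees

[ f f f f ]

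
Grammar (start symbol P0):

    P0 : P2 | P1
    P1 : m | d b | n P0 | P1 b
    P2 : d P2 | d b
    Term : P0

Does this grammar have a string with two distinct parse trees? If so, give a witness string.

Witness: d b

Derivation 1: P0 ⇒ P2 ⇒ d b
Derivation 2: P0 ⇒ P1 ⇒ d b

Two distinct leftmost derivations for the same string.

Ambiguous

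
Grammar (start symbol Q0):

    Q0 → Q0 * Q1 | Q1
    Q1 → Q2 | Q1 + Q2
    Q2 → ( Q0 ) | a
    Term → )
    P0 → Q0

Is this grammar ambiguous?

Unambiguous

(Term, P0 are unreachable from Q0, so their rules don't affect L(Q0).) The grammar is stratified — Q0 handles '*' (left-recursive), Q1 handles '+', Q2 atoms. Each operator has a fixed associativity and precedence level, so every string has one parse.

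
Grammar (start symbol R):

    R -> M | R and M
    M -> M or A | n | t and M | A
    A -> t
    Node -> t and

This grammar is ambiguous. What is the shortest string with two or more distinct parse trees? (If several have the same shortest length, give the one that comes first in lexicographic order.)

length 1: no string has ≥2 trees
length 3: t and n has 2 parse trees

Two derivations of t and n:
  R ⇒ M ⇒ t and M ⇒ t and n
  R ⇒ R and M ⇒ M and M ⇒ A and M ⇒ t and M ⇒ t and n

t and n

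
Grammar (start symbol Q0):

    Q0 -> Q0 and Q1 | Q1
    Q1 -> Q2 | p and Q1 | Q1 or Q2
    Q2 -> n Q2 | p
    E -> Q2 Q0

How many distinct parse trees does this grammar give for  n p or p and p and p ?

Parse trees for n p or p and p and p:
  [Q0 [Q0 [Q1 [Q1 [Q2 n [Q2 p]]] or [Q2 p]]] and [Q1 p and [Q1 [Q2 p]]]]
  [Q0 [Q0 [Q0 [Q1 [Q1 [Q2 n [Q2 p]]] or [Q2 p]]] and [Q1 [Q2 p]]] and [Q1 [Q2 p]]]

2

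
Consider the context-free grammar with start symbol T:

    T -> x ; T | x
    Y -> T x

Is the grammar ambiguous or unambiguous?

Unambiguous

(Y is unreachable from T, so its rules don't affect L(T).) The reachable grammar is A → atom sep A | atom. Each atom is followed by either the separator (recurse) or end-of-string (stop) — no choice point.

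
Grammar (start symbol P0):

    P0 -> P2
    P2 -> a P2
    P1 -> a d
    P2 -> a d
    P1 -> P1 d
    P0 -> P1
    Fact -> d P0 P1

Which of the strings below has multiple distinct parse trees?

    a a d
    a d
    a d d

a d

a a d: 1 tree
a d: 2 trees
a d d: 1 tree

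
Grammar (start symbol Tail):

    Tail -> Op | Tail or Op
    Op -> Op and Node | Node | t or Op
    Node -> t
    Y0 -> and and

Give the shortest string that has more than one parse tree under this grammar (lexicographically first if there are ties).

t or t

length 1: no string has ≥2 trees
length 3: t or t has 2 parse trees

Two derivations of t or t:
  Tail ⇒ Op ⇒ t or Op ⇒ t or Node ⇒ t or t
  Tail ⇒ Tail or Op ⇒ Op or Op ⇒ Node or Op ⇒ t or Op ⇒ t or Node ⇒ t or t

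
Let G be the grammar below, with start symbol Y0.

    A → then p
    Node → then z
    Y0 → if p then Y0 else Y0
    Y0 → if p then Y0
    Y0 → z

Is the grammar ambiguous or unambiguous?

Witness: if p then if p then z else z

Derivation 1: Y0 ⇒ if p then Y0 else Y0 ⇒ if p then if p then Y0 else Y0 ⇒ if p then if p then z else Y0 ⇒ if p then if p then z else z
Derivation 2: Y0 ⇒ if p then Y0 ⇒ if p then if p then Y0 else Y0 ⇒ if p then if p then z else Y0 ⇒ if p then if p then z else z

Two distinct leftmost derivations for the same string.

Ambiguous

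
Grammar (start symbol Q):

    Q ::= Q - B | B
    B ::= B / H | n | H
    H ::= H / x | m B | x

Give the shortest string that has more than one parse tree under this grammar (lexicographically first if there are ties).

x / x

length 1: no string has ≥2 trees
length 2: no string has ≥2 trees
length 3: x / x has 2 parse trees

Two derivations of x / x:
  Q ⇒ B ⇒ B / H ⇒ H / H ⇒ x / H ⇒ x / x
  Q ⇒ B ⇒ H ⇒ H / x ⇒ x / x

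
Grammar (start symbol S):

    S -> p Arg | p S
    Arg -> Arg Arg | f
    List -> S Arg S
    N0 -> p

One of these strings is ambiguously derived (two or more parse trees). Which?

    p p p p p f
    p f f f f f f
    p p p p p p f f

p f f f f f f

p p p p p f: 1 tree
p f f f f f f: 42 trees
p p p p p p f f: 1 tree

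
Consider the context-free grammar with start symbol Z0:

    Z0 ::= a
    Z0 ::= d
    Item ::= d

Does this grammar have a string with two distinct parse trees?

Unambiguous

Only Z0 is reachable from Z0; ignoring the rest: Each reachable nonterminal has at most one production per leading terminal, and all productions are right-linear; the derivation is determined token-by-token.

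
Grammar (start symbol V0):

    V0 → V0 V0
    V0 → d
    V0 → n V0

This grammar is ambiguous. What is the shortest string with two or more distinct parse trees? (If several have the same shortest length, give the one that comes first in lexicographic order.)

d d d

length 1: no string has ≥2 trees
length 2: no string has ≥2 trees
length 3: d d d has 2 parse trees

Two derivations of d d d:
  V0 ⇒ V0 V0 ⇒ V0 V0 V0 ⇒ d V0 V0 ⇒ d d V0 ⇒ d d d
  V0 ⇒ V0 V0 ⇒ d V0 ⇒ d V0 V0 ⇒ d d V0 ⇒ d d d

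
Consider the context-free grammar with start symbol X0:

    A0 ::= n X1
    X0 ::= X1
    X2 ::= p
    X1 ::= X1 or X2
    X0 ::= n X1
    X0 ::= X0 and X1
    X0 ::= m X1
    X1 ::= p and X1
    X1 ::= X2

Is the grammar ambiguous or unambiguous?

Witness: p and p

Derivation 1: X0 ⇒ X1 ⇒ p and X1 ⇒ p and X2 ⇒ p and p
Derivation 2: X0 ⇒ X0 and X1 ⇒ X1 and X1 ⇒ X2 and X1 ⇒ p and X1 ⇒ p and X2 ⇒ p and p

Two distinct leftmost derivations for the same string.

Ambiguous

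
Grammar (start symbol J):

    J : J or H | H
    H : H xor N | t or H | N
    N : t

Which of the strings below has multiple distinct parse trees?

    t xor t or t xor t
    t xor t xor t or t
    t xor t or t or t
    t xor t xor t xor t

t xor t or t or t

t xor t or t xor t: 1 tree
t xor t xor t or t: 1 tree
t xor t or t or t: 2 trees
t xor t xor t xor t: 1 tree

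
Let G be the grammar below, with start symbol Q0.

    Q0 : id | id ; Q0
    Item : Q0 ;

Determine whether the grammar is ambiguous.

(Item is unreachable from Q0, so its rules don't affect L(Q0).) Right-recursive list with a separator: after each atom, whether the separator follows determines the rule. One parse per string.

Unambiguous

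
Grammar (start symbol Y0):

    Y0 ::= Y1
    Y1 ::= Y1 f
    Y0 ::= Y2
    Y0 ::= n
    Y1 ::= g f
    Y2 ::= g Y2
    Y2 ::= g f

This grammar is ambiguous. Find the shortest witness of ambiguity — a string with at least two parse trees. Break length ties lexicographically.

length 1: no string has ≥2 trees
length 2: g f has 2 parse trees

Two derivations of g f:
  Y0 ⇒ Y1 ⇒ g f
  Y0 ⇒ Y2 ⇒ g f

g f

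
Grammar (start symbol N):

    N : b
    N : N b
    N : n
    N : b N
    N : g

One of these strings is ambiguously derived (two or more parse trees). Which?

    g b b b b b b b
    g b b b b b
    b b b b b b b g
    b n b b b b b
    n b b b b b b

b n b b b b b

g b b b b b b b: 1 tree
g b b b b b: 1 tree
b b b b b b b g: 1 tree
b n b b b b b: 6 trees
n b b b b b b: 1 tree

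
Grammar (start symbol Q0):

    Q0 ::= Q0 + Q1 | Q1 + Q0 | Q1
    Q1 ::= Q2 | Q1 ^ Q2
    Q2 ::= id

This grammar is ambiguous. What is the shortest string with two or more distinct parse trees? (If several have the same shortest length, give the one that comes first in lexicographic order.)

id + id

length 1: no string has ≥2 trees
length 3: id + id has 2 parse trees

Two derivations of id + id:
  Q0 ⇒ Q0 + Q1 ⇒ Q1 + Q1 ⇒ Q2 + Q1 ⇒ id + Q1 ⇒ id + Q2 ⇒ id + id
  Q0 ⇒ Q1 + Q0 ⇒ Q2 + Q0 ⇒ id + Q0 ⇒ id + Q1 ⇒ id + Q2 ⇒ id + id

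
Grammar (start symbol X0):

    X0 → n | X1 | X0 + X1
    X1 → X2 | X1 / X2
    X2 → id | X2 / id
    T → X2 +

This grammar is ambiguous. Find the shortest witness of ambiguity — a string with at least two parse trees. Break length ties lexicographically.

id / id

length 1: no string has ≥2 trees
length 3: id / id has 2 parse trees

Two derivations of id / id:
  X0 ⇒ X1 ⇒ X2 ⇒ X2 / id ⇒ id / id
  X0 ⇒ X1 ⇒ X1 / X2 ⇒ X2 / X2 ⇒ id / X2 ⇒ id / id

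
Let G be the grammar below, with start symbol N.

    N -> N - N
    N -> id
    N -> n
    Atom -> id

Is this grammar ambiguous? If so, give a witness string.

Ambiguous

Witness: id - id - id

Derivation 1: N ⇒ N - N ⇒ N - N - N ⇒ id - N - N ⇒ id - id - N ⇒ id - id - id
Derivation 2: N ⇒ N - N ⇒ id - N ⇒ id - N - N ⇒ id - id - N ⇒ id - id - id

Two distinct leftmost derivations for the same string.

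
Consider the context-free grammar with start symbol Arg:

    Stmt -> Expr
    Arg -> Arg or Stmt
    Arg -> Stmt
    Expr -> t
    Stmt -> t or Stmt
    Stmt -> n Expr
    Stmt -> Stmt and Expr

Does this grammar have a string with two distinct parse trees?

Witness: t or t

Derivation 1: Arg ⇒ Arg or Stmt ⇒ Stmt or Stmt ⇒ Expr or Stmt ⇒ t or Stmt ⇒ t or Expr ⇒ t or t
Derivation 2: Arg ⇒ Stmt ⇒ t or Stmt ⇒ t or Expr ⇒ t or t

Two distinct leftmost derivations for the same string.

Ambiguous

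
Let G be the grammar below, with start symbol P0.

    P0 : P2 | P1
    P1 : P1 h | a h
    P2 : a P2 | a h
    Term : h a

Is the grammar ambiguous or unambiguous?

Witness: a h

Derivation 1: P0 ⇒ P2 ⇒ a h
Derivation 2: P0 ⇒ P1 ⇒ a h

Two distinct leftmost derivations for the same string.

Ambiguous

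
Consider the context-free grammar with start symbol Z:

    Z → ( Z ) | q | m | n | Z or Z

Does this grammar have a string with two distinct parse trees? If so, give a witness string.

Witness: m or m or m

Derivation 1: Z ⇒ Z or Z ⇒ m or Z ⇒ m or Z or Z ⇒ m or m or Z ⇒ m or m or m
Derivation 2: Z ⇒ Z or Z ⇒ Z or Z or Z ⇒ m or Z or Z ⇒ m or m or Z ⇒ m or m or m

Two distinct leftmost derivations for the same string.

Ambiguous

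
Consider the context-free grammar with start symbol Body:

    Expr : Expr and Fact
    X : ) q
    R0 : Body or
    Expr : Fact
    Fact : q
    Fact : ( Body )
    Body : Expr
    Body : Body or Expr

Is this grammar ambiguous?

Unambiguous

Only Body, Expr, Fact are reachable from Body; ignoring the rest: This is a standard precedence ladder (Body over Expr over Fact), with each level left-recursive on its own operator ('or' at Body, 'and' at Expr). That structure is LR(1), hence unambiguous.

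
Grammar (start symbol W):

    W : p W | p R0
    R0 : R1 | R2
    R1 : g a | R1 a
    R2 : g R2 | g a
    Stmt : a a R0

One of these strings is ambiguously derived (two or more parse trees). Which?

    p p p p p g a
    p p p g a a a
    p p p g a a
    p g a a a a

p p p p p g a

p p p p p g a: 2 trees
p p p g a a a: 1 tree
p p p g a a: 1 tree
p g a a a a: 1 tree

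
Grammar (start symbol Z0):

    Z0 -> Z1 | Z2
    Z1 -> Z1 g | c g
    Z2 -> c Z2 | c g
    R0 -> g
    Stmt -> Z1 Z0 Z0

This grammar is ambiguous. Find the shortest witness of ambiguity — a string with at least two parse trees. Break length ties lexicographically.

length 2: c g has 2 parse trees

Two derivations of c g:
  Z0 ⇒ Z1 ⇒ c g
  Z0 ⇒ Z2 ⇒ c g

c g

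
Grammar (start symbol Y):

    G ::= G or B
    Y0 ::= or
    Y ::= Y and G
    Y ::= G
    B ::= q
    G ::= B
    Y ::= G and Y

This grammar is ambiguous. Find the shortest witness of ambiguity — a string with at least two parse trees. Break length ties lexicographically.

q and q

length 1: no string has ≥2 trees
length 3: q and q has 2 parse trees

Two derivations of q and q:
  Y ⇒ Y and G ⇒ G and G ⇒ B and G ⇒ q and G ⇒ q and B ⇒ q and q
  Y ⇒ G and Y ⇒ B and Y ⇒ q and Y ⇒ q and G ⇒ q and B ⇒ q and q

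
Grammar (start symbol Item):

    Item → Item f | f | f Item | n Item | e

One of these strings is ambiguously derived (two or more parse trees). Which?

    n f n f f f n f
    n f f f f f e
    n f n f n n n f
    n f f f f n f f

n f f f f n f f

n f n f f f n f: 1 tree
n f f f f f e: 1 tree
n f n f n n n f: 1 tree
n f f f f n f f: 8 trees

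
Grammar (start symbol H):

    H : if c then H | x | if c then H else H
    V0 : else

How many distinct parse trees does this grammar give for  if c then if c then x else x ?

2

Parse trees for if c then if c then x else x:
  [H if c then [H if c then [H x] else [H x]]]
  [H if c then [H if c then [H x]] else [H x]]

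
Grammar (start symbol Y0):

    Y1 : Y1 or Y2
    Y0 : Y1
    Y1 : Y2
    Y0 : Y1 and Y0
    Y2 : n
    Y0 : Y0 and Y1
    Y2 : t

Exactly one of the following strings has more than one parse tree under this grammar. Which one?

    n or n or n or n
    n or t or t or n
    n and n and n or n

n or n or n or n: 1 tree
n or t or t or n: 1 tree
n and n and n or n: 4 trees

n and n and n or n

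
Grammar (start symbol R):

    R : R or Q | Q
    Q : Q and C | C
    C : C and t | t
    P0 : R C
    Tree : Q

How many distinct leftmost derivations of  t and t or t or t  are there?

2

Parse trees for t and t or t or t:
  [R [R [R [Q [Q [C t]] and [C t]]] or [Q [C t]]] or [Q [C t]]]
  [R [R [R [Q [C [C t] and t]]] or [Q [C t]]] or [Q [C t]]]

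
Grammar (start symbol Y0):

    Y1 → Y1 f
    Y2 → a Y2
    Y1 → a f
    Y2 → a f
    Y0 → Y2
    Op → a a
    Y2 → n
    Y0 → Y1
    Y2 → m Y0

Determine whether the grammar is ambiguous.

Witness: a f

Derivation 1: Y0 ⇒ Y2 ⇒ a f
Derivation 2: Y0 ⇒ Y1 ⇒ a f

Two distinct leftmost derivations for the same string.

Ambiguous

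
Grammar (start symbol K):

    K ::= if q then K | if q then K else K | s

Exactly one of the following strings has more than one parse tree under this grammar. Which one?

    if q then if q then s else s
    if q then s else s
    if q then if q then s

if q then if q then s else s: 2 trees
if q then s else s: 1 tree
if q then if q then s: 1 tree

if q then if q then s else s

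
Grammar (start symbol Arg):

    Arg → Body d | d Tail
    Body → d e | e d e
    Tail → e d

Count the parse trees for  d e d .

Parse trees for d e d:
  [Arg [Body d e] d]
  [Arg d [Tail e d]]

2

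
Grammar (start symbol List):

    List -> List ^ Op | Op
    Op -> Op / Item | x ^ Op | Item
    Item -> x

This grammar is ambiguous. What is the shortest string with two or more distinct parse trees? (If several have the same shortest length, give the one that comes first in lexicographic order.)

length 1: no string has ≥2 trees
length 3: x ^ x has 2 parse trees

Two derivations of x ^ x:
  List ⇒ List ^ Op ⇒ Op ^ Op ⇒ Item ^ Op ⇒ x ^ Op ⇒ x ^ Item ⇒ x ^ x
  List ⇒ Op ⇒ x ^ Op ⇒ x ^ Item ⇒ x ^ x

x ^ x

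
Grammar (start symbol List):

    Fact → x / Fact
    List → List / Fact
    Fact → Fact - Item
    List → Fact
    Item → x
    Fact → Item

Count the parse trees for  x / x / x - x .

7

Parse trees for x / x / x - x:
  [List [List [Fact [Item x]]] / [Fact x / [Fact [Fact [Item x]] - [Item x]]]]
  [List [List [Fact [Item x]]] / [Fact [Fact x / [Fact [Item x]]] - [Item x]]]
  [List [List [List [Fact [Item x]]] / [Fact [Item x]]] / [Fact [Fact [Item x]] - [Item x]]]
  [List [List [Fact x / [Fact [Item x]]]] / [Fact [Fact [Item x]] - [Item x]]]
  [List [Fact x / [Fact x / [Fact [Fact [Item x]] - [Item x]]]]]
  [List [Fact x / [Fact [Fact x / [Fact [Item x]]] - [Item x]]]]
  [List [Fact [Fact x / [Fact x / [Fact [Item x]]]] - [Item x]]]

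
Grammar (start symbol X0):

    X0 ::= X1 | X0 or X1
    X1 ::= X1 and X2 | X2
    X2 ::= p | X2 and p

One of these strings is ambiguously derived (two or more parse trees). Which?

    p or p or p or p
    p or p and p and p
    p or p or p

p or p or p or p: 1 tree
p or p and p and p: 4 trees
p or p or p: 1 tree

p or p and p and p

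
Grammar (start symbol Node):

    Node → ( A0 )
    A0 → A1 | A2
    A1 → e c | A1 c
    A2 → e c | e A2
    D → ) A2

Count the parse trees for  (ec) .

2

Parse trees for (ec):
  [Node ( [A0 [A1 e c]] )]
  [Node ( [A0 [A2 e c]] )]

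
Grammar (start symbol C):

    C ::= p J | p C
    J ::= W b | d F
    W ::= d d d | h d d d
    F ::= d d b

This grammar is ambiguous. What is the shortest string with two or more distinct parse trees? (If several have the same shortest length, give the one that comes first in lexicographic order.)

p d d d b

length 5: p d d d b has 2 parse trees

Two derivations of p d d d b:
  C ⇒ p J ⇒ p W b ⇒ p d d d b
  C ⇒ p J ⇒ p d F ⇒ p d d d b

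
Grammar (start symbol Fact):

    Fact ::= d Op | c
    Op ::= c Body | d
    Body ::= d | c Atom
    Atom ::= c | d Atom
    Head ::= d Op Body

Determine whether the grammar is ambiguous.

(Head is unreachable from Fact, so its rules don't affect L(Fact).) Each reachable nonterminal has at most one production per leading terminal, and all productions are right-linear; the derivation is determined token-by-token.

Unambiguous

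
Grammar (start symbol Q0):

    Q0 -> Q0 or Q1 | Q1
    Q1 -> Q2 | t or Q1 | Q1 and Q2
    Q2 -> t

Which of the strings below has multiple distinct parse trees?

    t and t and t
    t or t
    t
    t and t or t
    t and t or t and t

t or t

t and t and t: 1 tree
t or t: 2 trees
t: 1 tree
t and t or t: 1 tree
t and t or t and t: 1 tree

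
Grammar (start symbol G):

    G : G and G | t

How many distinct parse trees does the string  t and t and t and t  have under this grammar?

Parse trees for t and t and t and t:
  [G [G t] and [G [G t] and [G [G t] and [G t]]]]
  [G [G t] and [G [G [G t] and [G t]] and [G t]]]
  [G [G [G t] and [G t]] and [G [G t] and [G t]]]
  [G [G [G t] and [G [G t] and [G t]]] and [G t]]
  [G [G [G [G t] and [G t]] and [G t]] and [G t]]

5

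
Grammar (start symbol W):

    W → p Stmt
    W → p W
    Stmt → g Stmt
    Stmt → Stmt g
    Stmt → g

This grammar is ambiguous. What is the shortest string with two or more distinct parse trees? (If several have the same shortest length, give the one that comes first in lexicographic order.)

p g g

length 2: no string has ≥2 trees
length 3: p g g has 2 parse trees

Two derivations of p g g:
  W ⇒ p Stmt ⇒ p g Stmt ⇒ p g g
  W ⇒ p Stmt ⇒ p Stmt g ⇒ p g g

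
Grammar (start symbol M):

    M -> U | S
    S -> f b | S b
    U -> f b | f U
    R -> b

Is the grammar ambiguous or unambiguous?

Witness: f b

Derivation 1: M ⇒ U ⇒ f b
Derivation 2: M ⇒ S ⇒ f b

Two distinct leftmost derivations for the same string.

Ambiguous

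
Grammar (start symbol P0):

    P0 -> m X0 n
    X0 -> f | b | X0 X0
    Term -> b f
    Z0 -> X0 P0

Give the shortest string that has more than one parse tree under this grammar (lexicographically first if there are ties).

m b b b n

length 3: no string has ≥2 trees
length 4: no string has ≥2 trees
length 5: m b b b n has 2 parse trees

Two derivations of m b b b n:
  P0 ⇒ m X0 n ⇒ m X0 X0 n ⇒ m b X0 n ⇒ m b X0 X0 n ⇒ m b b X0 n ⇒ m b b b n
  P0 ⇒ m X0 n ⇒ m X0 X0 n ⇒ m X0 X0 X0 n ⇒ m b X0 X0 n ⇒ m b b X0 n ⇒ m b b b n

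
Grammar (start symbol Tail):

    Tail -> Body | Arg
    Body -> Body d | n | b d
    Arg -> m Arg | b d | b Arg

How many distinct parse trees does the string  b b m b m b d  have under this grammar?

Parse trees for b b m b m b d:
  [Tail [Arg b [Arg b [Arg m [Arg b [Arg m [Arg b d]]]]]]]

1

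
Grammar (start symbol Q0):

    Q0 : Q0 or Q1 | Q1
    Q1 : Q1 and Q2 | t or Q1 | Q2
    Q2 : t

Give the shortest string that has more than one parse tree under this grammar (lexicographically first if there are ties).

length 1: no string has ≥2 trees
length 3: t or t has 2 parse trees

Two derivations of t or t:
  Q0 ⇒ Q0 or Q1 ⇒ Q1 or Q1 ⇒ Q2 or Q1 ⇒ t or Q1 ⇒ t or Q2 ⇒ t or t
  Q0 ⇒ Q1 ⇒ t or Q1 ⇒ t or Q2 ⇒ t or t

t or t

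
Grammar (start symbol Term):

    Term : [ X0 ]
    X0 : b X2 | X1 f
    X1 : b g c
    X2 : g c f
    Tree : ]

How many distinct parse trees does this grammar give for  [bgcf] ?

2

Parse trees for [bgcf]:
  [Term [ [X0 b [X2 g c f]] ]]
  [Term [ [X0 [X1 b g c] f] ]]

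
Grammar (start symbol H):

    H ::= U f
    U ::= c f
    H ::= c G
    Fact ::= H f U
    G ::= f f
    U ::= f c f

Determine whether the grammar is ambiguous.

Witness: c f f

Derivation 1: H ⇒ U f ⇒ c f f
Derivation 2: H ⇒ c G ⇒ c f f

Two distinct leftmost derivations for the same string.

Ambiguous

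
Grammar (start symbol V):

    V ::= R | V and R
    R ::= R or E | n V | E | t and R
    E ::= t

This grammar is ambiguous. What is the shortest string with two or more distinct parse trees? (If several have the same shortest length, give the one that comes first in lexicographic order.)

length 1: no string has ≥2 trees
length 2: no string has ≥2 trees
length 3: t and t has 2 parse trees

Two derivations of t and t:
  V ⇒ R ⇒ t and R ⇒ t and E ⇒ t and t
  V ⇒ V and R ⇒ R and R ⇒ E and R ⇒ t and R ⇒ t and E ⇒ t and t

t and t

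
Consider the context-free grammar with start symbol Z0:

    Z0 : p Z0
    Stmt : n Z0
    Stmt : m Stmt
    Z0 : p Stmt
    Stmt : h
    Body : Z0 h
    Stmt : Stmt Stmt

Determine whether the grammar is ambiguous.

Ambiguous

Witness: p h h h

Derivation 1: Z0 ⇒ p Stmt ⇒ p Stmt Stmt ⇒ p h Stmt ⇒ p h Stmt Stmt ⇒ p h h Stmt ⇒ p h h h
Derivation 2: Z0 ⇒ p Stmt ⇒ p Stmt Stmt ⇒ p Stmt Stmt Stmt ⇒ p h Stmt Stmt ⇒ p h h Stmt ⇒ p h h h

Two distinct leftmost derivations for the same string.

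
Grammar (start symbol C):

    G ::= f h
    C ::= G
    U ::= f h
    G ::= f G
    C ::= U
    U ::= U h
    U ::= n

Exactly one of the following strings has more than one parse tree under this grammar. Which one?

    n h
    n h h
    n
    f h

n h: 1 tree
n h h: 1 tree
n: 1 tree
f h: 2 trees

f h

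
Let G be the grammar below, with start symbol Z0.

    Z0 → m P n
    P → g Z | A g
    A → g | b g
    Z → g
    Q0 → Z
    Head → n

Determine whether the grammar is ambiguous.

Ambiguous

Witness: m g g n

Derivation 1: Z0 ⇒ m P n ⇒ m g Z n ⇒ m g g n
Derivation 2: Z0 ⇒ m P n ⇒ m A g n ⇒ m g g n

Two distinct leftmost derivations for the same string.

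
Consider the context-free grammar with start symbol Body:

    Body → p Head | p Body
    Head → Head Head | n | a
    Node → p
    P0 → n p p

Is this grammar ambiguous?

Ambiguous

Witness: p a a a

Derivation 1: Body ⇒ p Head ⇒ p Head Head ⇒ p Head Head Head ⇒ p a Head Head ⇒ p a a Head ⇒ p a a a
Derivation 2: Body ⇒ p Head ⇒ p Head Head ⇒ p a Head ⇒ p a Head Head ⇒ p a a Head ⇒ p a a a

Two distinct leftmost derivations for the same string.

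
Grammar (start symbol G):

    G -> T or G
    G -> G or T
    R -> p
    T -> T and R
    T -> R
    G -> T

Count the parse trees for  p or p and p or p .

4

Parse trees for p or p and p or p:
  [G [T [R p]] or [G [T [T [R p]] and [R p]] or [G [T [R p]]]]]
  [G [T [R p]] or [G [G [T [T [R p]] and [R p]]] or [T [R p]]]]
  [G [G [T [R p]] or [G [T [T [R p]] and [R p]]]] or [T [R p]]]
  [G [G [G [T [R p]]] or [T [T [R p]] and [R p]]] or [T [R p]]]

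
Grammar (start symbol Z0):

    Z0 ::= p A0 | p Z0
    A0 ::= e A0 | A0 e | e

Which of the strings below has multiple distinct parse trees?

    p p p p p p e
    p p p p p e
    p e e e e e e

p e e e e e e

p p p p p p e: 1 tree
p p p p p e: 1 tree
p e e e e e e: 32 trees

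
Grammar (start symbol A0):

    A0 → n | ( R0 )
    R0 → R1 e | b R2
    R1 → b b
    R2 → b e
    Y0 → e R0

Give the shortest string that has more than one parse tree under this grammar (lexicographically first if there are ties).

length 1: no string has ≥2 trees
length 5: ( b b e ) has 2 parse trees

Two derivations of ( b b e ):
  A0 ⇒ ( R0 ) ⇒ ( R1 e ) ⇒ ( b b e )
  A0 ⇒ ( R0 ) ⇒ ( b R2 ) ⇒ ( b b e )

( b b e )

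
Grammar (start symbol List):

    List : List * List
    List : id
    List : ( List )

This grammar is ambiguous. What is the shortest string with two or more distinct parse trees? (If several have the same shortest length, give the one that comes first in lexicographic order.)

length 1: no string has ≥2 trees
length 3: no string has ≥2 trees
length 5: id * id * id has 2 parse trees

Two derivations of id * id * id:
  List ⇒ List * List ⇒ List * List * List ⇒ id * List * List ⇒ id * id * List ⇒ id * id * id
  List ⇒ List * List ⇒ id * List ⇒ id * List * List ⇒ id * id * List ⇒ id * id * id

id * id * id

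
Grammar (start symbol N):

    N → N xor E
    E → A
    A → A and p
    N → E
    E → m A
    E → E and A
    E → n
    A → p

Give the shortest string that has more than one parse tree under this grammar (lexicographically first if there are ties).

p and p

length 1: no string has ≥2 trees
length 2: no string has ≥2 trees
length 3: p and p has 2 parse trees

Two derivations of p and p:
  N ⇒ E ⇒ A ⇒ A and p ⇒ p and p
  N ⇒ E ⇒ E and A ⇒ A and A ⇒ p and A ⇒ p and p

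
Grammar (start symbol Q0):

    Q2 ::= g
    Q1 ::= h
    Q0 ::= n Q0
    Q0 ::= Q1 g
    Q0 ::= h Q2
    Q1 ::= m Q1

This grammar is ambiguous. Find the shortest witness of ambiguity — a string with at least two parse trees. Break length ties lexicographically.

h g

length 2: h g has 2 parse trees

Two derivations of h g:
  Q0 ⇒ Q1 g ⇒ h g
  Q0 ⇒ h Q2 ⇒ h g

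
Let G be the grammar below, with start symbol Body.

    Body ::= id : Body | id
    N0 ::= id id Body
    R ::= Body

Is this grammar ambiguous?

Unambiguous

Only Body is reachable from Body; ignoring the rest: Right-recursive list with a separator: after each atom, whether the separator follows determines the rule. One parse per string.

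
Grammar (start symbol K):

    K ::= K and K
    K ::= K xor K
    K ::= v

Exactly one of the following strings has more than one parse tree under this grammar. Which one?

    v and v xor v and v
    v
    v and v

v and v xor v and v: 5 trees
v: 1 tree
v and v: 1 tree

v and v xor v and v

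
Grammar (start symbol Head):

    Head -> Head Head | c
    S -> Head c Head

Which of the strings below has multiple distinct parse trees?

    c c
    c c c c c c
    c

c c c c c c

c c: 1 tree
c c c c c c: 42 trees
c: 1 tree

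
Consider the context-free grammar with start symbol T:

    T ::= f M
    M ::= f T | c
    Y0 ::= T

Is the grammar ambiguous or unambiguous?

(Y0 is unreachable from T, so its rules don't affect L(T).) Restricted to the reachable nonterminals, every rule has the form A → t or A → t B, and no two rules for the same A share a first terminal. The grammar encodes a DFA — one run per string.

Unambiguous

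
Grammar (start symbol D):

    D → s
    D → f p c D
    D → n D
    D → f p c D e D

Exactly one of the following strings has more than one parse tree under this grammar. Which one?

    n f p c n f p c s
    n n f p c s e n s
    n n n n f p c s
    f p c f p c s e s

f p c f p c s e s

n f p c n f p c s: 1 tree
n n f p c s e n s: 1 tree
n n n n f p c s: 1 tree
f p c f p c s e s: 2 trees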